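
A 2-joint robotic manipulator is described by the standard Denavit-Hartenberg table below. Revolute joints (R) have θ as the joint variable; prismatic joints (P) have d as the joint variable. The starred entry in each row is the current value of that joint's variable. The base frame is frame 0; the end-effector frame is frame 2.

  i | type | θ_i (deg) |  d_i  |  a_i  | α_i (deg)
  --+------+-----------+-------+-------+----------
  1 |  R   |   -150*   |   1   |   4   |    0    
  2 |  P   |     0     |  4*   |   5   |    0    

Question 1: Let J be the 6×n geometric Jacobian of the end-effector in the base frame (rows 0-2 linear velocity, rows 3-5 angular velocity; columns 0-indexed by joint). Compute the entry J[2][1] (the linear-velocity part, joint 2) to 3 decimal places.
prismatic axis z_1 = (0.0000,0.0000,1.0000)
J_v[:, 1] = z_1; J_ω[:, 1] = (0,0,0)
entry J[2][1] = 1.0000

1.000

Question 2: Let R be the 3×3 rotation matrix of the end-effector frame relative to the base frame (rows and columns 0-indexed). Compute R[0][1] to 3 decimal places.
End-effector y-axis (col 1 of R) = (0.5000,-0.8660,0.0000)
R[0][1] = 0.5000

0.500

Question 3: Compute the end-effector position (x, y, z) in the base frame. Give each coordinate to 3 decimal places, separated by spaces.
-7.794 -4.500 5.000

after link 1: o_1 = (-3.4641, -2.0000, 1.0000)
after link 2: o_2 = (-7.7942, -4.5000, 5.0000)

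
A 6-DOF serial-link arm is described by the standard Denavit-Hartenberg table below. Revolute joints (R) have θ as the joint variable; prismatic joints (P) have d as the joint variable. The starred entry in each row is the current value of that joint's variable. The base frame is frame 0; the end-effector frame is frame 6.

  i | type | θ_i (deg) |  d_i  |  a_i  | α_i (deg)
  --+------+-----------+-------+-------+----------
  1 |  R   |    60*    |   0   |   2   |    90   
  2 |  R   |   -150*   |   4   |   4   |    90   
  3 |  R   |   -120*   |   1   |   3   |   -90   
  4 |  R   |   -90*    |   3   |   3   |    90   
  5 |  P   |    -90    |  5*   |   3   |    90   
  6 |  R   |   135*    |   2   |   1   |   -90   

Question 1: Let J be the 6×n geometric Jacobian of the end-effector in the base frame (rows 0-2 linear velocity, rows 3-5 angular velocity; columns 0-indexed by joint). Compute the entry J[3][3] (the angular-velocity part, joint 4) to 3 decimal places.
axis z_3 = (-0.8080,-0.3995,-0.4330); lever o_n−o_3 = (2.2234,-5.3269,-0.8669)
cross product → J_v[:, 3] = (-1.9603,-1.6632,5.1925)
J_ω[:, 3] = z_3
entry J[3][3] = -0.8080

-0.808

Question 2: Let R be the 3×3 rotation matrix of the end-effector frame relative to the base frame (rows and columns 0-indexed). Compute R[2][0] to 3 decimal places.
End-effector x-axis (col 0 of R) = (-0.1941,-0.8539,-0.4830)
R[2][0] = -0.4830

-0.483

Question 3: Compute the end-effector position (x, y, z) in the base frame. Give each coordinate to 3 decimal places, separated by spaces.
after link 1: o_1 = (1.0000, 1.7321, 0.0000)
after link 2: o_2 = (2.7321, -3.2679, -2.0000)
after link 3: o_3 = (0.8816, -1.2769, -0.3840)
after link 4: o_4 = (-2.2925, -3.7745, 0.9151)
after link 5: o_5 = (2.7990, -6.6160, 0.9641)
after link 6: o_6 = (3.1049, -6.6039, -1.2509)

3.105 -6.604 -1.251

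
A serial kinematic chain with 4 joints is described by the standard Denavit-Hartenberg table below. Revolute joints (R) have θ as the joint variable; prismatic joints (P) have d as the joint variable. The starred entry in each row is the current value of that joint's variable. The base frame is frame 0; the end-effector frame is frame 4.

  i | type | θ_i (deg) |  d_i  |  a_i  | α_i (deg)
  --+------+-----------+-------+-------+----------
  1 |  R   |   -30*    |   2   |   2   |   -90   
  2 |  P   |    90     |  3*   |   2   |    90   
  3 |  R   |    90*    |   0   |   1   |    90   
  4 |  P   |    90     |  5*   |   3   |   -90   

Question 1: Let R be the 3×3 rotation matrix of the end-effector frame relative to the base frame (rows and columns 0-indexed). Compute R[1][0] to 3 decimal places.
-0.500

End-effector x-axis (col 0 of R) = (0.8660,-0.5000,0.0000)
R[1][0] = -0.5000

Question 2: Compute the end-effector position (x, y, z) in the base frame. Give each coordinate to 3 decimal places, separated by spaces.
after link 1: o_1 = (1.7321, -1.0000, 2.0000)
after link 2: o_2 = (3.2321, 1.5981, 0.0000)
after link 3: o_3 = (3.7321, 2.4641, 0.0000)
after link 4: o_4 = (6.3301, 0.9641, -5.0000)

6.330 0.964 -5.000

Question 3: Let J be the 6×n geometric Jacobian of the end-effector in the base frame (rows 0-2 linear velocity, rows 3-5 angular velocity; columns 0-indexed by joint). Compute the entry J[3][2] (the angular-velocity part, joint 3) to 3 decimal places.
axis z_2 = (0.8660,-0.5000,0.0000); lever o_n−o_2 = (3.0981,-0.6340,-5.0000)
cross product → J_v[:, 2] = (2.5000,4.3301,1.0000)
J_ω[:, 2] = z_2
entry J[3][2] = 0.8660

0.866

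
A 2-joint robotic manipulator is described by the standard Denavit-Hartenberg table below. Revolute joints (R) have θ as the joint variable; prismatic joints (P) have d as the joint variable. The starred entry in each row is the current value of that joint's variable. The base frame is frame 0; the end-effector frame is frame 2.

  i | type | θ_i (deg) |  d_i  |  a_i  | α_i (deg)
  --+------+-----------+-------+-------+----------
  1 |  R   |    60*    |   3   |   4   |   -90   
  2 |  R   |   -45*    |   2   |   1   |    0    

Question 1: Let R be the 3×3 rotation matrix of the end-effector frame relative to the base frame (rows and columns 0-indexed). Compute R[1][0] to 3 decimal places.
0.612

End-effector x-axis (col 0 of R) = (0.3536,0.6124,0.7071)
R[1][0] = 0.6124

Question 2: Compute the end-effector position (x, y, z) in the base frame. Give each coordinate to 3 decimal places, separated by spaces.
after link 1: o_1 = (2.0000, 3.4641, 3.0000)
after link 2: o_2 = (0.6215, 5.0765, 3.7071)

0.622 5.076 3.707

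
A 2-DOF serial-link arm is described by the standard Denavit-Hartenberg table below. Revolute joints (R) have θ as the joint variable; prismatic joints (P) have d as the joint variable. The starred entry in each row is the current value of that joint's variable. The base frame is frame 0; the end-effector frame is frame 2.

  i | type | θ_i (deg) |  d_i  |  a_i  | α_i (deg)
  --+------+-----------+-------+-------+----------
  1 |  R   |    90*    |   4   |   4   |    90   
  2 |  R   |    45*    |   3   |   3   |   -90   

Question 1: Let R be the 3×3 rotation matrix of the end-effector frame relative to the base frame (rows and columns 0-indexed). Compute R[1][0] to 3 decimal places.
0.707

End-effector x-axis (col 0 of R) = (0.0000,0.7071,0.7071)
R[1][0] = 0.7071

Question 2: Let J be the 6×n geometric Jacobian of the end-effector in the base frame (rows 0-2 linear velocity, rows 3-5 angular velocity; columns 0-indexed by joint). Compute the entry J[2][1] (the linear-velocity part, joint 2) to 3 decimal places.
2.121

axis z_1 = (1.0000,-0.0000,0.0000); lever o_n−o_1 = (3.0000,2.1213,2.1213)
cross product → J_v[:, 1] = (-0.0000,-2.1213,2.1213)
J_ω[:, 1] = z_1
entry J[2][1] = 2.1213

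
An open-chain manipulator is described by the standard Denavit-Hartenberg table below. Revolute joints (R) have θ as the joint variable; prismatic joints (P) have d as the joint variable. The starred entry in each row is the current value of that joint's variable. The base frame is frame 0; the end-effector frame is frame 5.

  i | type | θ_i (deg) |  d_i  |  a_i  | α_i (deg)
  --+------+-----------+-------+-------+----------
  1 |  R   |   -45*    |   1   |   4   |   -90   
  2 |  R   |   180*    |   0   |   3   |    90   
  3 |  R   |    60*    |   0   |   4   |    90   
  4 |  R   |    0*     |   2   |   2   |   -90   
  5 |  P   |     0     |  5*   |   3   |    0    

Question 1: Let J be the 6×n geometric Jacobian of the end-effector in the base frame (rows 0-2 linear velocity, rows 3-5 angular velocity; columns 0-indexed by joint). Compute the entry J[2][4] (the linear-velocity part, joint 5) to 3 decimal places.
prismatic axis z_4 = (0.0000,0.0000,-1.0000)
J_v[:, 4] = z_4; J_ω[:, 4] = (0,0,0)
entry J[2][4] = -1.0000

-1.000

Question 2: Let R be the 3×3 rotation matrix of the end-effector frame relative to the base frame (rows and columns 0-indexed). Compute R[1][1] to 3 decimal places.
-0.259

End-effector y-axis (col 1 of R) = (0.9659,-0.2588,0.0000)
R[1][1] = -0.2588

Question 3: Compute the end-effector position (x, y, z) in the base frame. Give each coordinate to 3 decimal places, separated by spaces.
1.105 8.504 -4.000

after link 1: o_1 = (2.8284, -2.8284, 1.0000)
after link 2: o_2 = (0.7071, -0.7071, 1.0000)
after link 3: o_3 = (1.7424, 3.1566, 1.0000)
after link 4: o_4 = (0.3282, 5.6061, 1.0000)
after link 5: o_5 = (1.1046, 8.5039, -4.0000)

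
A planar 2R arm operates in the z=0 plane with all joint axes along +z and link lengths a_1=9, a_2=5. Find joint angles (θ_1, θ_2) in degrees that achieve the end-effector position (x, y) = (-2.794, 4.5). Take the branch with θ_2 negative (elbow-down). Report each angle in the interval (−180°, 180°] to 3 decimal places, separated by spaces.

cos θ_2 = (28.0564−9²−5²)/(2·9·5) = -0.8660; θ_2 = -150.0016° (elbow-down)
β = atan2(4.5000,-2.7940) = 121.8357°; ψ = atan2(-2.4999,4.6698) = -28.1614°
θ_1 = β − ψ = 149.9971°

149.997 -150.002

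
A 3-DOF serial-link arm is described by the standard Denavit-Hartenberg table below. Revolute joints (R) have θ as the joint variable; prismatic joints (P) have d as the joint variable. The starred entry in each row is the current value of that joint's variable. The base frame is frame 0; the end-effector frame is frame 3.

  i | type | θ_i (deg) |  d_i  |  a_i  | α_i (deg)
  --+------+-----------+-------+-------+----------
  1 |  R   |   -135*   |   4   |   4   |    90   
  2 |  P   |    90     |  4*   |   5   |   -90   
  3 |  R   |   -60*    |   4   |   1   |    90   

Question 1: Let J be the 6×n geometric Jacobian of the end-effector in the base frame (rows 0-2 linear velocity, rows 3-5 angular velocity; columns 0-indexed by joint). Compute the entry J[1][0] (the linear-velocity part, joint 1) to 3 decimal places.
-3.441

axis z_0 = ẑ; lever o_n−o_0 = (-3.4408,3.4408,9.5000)
cross product → J_v[:, 0] = (-3.4408,-3.4408,0.0000)
J_ω[:, 0] = z_0
entry J[1][0] = -3.4408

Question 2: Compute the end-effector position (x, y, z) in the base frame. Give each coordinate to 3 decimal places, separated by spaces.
after link 1: o_1 = (-2.8284, -2.8284, 4.0000)
after link 2: o_2 = (-5.6569, -0.0000, 9.0000)
after link 3: o_3 = (-3.4408, 3.4408, 9.5000)

-3.441 3.441 9.500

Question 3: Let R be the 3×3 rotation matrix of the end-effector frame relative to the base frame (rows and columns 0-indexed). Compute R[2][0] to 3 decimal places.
End-effector x-axis (col 0 of R) = (-0.6124,0.6124,0.5000)
R[2][0] = 0.5000

0.500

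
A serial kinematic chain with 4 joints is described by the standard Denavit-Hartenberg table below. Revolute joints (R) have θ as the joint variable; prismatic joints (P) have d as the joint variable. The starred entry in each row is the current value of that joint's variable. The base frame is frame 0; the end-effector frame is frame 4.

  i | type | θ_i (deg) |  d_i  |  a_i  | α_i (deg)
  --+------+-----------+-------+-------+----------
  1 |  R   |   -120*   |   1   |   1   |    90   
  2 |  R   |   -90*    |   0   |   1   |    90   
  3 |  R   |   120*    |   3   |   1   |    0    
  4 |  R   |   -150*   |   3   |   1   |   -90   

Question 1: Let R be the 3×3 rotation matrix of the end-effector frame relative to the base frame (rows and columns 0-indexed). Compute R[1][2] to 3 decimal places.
0.433

End-effector z-axis (col 2 of R) = (-0.7500,0.4330,-0.5000)
R[1][2] = 0.4330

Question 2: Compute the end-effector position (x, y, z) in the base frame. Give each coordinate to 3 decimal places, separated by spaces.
2.183 4.513 -0.366

after link 1: o_1 = (-0.5000, -0.8660, 1.0000)
after link 2: o_2 = (-0.5000, -0.8660, 0.0000)
after link 3: o_3 = (0.2500, 2.1651, 0.5000)
after link 4: o_4 = (2.1830, 4.5131, -0.3660)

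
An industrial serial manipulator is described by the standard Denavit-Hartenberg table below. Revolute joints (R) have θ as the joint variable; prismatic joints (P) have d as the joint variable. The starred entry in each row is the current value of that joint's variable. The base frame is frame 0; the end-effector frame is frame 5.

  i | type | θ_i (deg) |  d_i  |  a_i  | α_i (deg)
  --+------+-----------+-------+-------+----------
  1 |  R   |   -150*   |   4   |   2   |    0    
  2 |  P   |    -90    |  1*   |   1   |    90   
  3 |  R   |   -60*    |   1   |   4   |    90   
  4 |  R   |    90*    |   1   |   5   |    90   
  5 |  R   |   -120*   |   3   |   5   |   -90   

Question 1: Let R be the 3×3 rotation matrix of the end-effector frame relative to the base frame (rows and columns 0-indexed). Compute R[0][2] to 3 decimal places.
End-effector z-axis (col 2 of R) = (0.5335,0.8080,0.2500)
R[0][2] = 0.5335

0.533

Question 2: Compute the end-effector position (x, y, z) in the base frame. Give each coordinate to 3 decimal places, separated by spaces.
-2.393 7.145 0.603

after link 1: o_1 = (-1.7321, -1.0000, 4.0000)
after link 2: o_2 = (-2.2321, -0.1340, 5.0000)
after link 3: o_3 = (-2.3660, 2.0981, 1.5359)
after link 4: o_4 = (2.3971, 3.8481, 1.0359)
after link 5: o_5 = (-2.3929, 7.1447, 0.6029)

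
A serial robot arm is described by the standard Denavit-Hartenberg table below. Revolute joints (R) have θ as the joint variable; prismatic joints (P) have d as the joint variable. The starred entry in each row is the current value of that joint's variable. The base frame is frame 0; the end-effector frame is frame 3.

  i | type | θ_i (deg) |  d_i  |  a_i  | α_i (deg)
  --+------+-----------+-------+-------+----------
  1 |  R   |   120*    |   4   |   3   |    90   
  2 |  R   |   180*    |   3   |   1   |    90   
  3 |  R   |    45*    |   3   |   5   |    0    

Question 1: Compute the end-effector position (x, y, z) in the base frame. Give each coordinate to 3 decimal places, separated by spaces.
after link 1: o_1 = (-1.5000, 2.5981, 4.0000)
after link 2: o_2 = (1.5981, 3.2321, 4.0000)
after link 3: o_3 = (6.4277, 1.9380, 7.0000)

6.428 1.938 7.000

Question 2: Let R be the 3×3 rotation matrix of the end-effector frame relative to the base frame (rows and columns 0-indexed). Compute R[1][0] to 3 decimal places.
End-effector x-axis (col 0 of R) = (0.9659,-0.2588,0.0000)
R[1][0] = -0.2588

-0.259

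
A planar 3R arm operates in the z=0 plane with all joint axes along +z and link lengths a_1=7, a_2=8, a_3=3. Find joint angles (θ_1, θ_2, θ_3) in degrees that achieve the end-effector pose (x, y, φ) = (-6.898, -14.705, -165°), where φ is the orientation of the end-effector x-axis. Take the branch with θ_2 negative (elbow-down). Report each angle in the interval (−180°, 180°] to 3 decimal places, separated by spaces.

-90.007 -29.988 -45.005

wrist centre = target − a_3·(cos φ, sin φ) = (-4.0002, -13.9285)
cos θ_2 = (210.0061−7²−8²)/(2·7·8) = 0.8661; θ_2 = -29.9885° (elbow-down)
β = atan2(-13.9285,-4.0002) = -106.0239°; ψ = atan2(-3.9986,13.9290) = -16.0172°
θ_1 = β − ψ = -90.0066°
θ_3 = φ − θ_1 − θ_2 = -45.0049° (wrapped to (-180°,180°])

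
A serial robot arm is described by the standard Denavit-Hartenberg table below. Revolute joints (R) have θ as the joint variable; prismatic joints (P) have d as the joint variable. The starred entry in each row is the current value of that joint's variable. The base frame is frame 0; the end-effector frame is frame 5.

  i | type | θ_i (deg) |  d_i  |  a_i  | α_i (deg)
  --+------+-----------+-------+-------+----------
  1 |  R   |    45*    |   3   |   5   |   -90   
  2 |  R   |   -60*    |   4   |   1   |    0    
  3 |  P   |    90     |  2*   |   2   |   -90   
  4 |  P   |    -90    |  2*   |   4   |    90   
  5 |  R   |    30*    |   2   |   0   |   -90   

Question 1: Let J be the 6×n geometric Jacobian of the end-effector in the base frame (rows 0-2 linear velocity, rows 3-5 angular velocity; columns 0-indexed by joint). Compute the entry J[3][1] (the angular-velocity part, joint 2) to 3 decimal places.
axis z_1 = (-0.7071,0.7071,0.0000); lever o_n−o_1 = (-7.4246,6.7175,-0.8660)
cross product → J_v[:, 1] = (-0.6124,-0.6124,0.5000)
J_ω[:, 1] = z_1
entry J[3][1] = -0.7071

-0.707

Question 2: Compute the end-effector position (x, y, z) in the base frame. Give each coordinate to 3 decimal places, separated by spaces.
after link 1: o_1 = (3.5355, 3.5355, 3.0000)
after link 2: o_2 = (1.0607, 6.7175, 3.8660)
after link 3: o_3 = (0.8712, 9.3565, 2.8660)
after link 4: o_4 = (-2.6643, 11.4778, 1.1340)
after link 5: o_5 = (-3.8891, 10.2530, 2.1340)

-3.889 10.253 2.134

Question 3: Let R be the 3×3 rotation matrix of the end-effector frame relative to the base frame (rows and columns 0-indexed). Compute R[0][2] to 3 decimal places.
End-effector z-axis (col 2 of R) = (0.0474,-0.6597,-0.7500)
R[0][2] = 0.0474

0.047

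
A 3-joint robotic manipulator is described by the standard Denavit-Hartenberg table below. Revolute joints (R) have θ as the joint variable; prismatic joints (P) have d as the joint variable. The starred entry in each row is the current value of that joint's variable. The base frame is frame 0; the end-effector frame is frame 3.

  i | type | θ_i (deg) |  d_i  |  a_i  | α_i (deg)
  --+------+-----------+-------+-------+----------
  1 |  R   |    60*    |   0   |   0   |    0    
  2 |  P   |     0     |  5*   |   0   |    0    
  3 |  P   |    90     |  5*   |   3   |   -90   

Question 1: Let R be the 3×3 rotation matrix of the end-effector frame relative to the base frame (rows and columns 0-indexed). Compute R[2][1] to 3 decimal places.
End-effector y-axis (col 1 of R) = (-0.0000,-0.0000,-1.0000)
R[2][1] = -1.0000

-1.000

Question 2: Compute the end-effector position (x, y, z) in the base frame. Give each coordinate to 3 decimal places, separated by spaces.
after link 1: o_1 = (0.0000, 0.0000, 0.0000)
after link 2: o_2 = (0.0000, 0.0000, 5.0000)
after link 3: o_3 = (-2.5981, 1.5000, 10.0000)

-2.598 1.500 10.000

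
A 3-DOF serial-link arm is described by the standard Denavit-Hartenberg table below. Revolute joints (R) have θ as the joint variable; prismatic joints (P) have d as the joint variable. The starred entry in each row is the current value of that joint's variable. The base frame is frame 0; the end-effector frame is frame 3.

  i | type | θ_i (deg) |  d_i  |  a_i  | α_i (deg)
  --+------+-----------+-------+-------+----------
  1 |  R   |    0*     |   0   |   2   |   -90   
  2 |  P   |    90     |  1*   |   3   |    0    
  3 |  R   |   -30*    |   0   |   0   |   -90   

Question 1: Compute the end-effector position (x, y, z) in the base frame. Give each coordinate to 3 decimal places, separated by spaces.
after link 1: o_1 = (2.0000, 0.0000, 0.0000)
after link 2: o_2 = (2.0000, 1.0000, -3.0000)
after link 3: o_3 = (2.0000, 1.0000, -3.0000)

2.000 1.000 -3.000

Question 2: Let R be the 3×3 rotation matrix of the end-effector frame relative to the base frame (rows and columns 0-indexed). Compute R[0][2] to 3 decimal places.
End-effector z-axis (col 2 of R) = (-0.8660,0.0000,-0.5000)
R[0][2] = -0.8660

-0.866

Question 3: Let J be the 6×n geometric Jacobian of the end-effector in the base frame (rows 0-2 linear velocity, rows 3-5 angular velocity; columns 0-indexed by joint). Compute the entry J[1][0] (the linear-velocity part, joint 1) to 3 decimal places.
axis z_0 = ẑ; lever o_n−o_0 = (2.0000,1.0000,-3.0000)
cross product → J_v[:, 0] = (-1.0000,2.0000,0.0000)
J_ω[:, 0] = z_0
entry J[1][0] = 2.0000

2.000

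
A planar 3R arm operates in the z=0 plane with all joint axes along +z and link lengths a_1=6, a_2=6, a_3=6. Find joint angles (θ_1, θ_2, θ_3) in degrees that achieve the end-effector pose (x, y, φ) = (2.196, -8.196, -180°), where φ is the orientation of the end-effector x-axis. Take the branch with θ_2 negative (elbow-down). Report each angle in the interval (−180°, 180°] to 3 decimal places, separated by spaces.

-29.996 -30.008 -119.996

wrist centre = target − a_3·(cos φ, sin φ) = (8.1960, -8.1960)
cos θ_2 = (134.3488−6²−6²)/(2·6·6) = 0.8660; θ_2 = -30.0080° (elbow-down)
β = atan2(-8.1960,8.1960) = -45.0000°; ψ = atan2(-3.0007,11.1957) = -15.0040°
θ_1 = β − ψ = -29.9960°
θ_3 = φ − θ_1 − θ_2 = -119.9960° (wrapped to (-180°,180°])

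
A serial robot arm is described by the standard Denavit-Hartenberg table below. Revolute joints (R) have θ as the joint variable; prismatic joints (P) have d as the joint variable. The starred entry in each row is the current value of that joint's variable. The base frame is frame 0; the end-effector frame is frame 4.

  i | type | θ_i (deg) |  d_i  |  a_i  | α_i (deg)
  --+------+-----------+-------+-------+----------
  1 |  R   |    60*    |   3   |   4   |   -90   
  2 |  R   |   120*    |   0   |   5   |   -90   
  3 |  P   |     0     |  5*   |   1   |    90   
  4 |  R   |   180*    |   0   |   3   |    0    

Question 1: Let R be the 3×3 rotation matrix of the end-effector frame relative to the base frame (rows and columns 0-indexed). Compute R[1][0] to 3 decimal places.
End-effector x-axis (col 0 of R) = (0.2500,0.4330,0.8660)
R[1][0] = 0.4330

0.433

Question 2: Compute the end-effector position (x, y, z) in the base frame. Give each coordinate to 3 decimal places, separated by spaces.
-0.915 -1.585 2.902

after link 1: o_1 = (2.0000, 3.4641, 3.0000)
after link 2: o_2 = (0.7500, 1.2990, -1.3301)
after link 3: o_3 = (-1.6651, -2.8840, 0.3038)
after link 4: o_4 = (-0.9151, -1.5849, 2.9019)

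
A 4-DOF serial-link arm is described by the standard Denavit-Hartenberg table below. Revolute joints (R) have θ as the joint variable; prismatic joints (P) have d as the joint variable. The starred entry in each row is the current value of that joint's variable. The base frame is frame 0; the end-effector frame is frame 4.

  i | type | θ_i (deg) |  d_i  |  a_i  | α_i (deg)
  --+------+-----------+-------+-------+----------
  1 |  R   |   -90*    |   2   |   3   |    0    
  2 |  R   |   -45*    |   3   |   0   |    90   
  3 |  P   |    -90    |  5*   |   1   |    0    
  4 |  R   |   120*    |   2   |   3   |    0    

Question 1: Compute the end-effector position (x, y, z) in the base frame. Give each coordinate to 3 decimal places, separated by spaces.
after link 1: o_1 = (0.0000, -3.0000, 2.0000)
after link 2: o_2 = (0.0000, -3.0000, 5.0000)
after link 3: o_3 = (-3.5355, 0.5355, 4.0000)
after link 4: o_4 = (-6.7869, 0.1126, 5.5000)

-6.787 0.113 5.500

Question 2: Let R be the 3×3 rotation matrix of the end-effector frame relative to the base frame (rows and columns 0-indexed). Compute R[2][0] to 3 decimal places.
End-effector x-axis (col 0 of R) = (-0.6124,-0.6124,0.5000)
R[2][0] = 0.5000

0.500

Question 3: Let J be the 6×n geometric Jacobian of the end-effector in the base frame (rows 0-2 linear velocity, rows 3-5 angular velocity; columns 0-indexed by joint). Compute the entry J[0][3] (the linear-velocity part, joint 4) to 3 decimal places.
axis z_3 = (-0.7071,0.7071,0.0000); lever o_n−o_3 = (-3.2513,-0.4229,1.5000)
cross product → J_v[:, 3] = (1.0607,1.0607,2.5981)
J_ω[:, 3] = z_3
entry J[0][3] = 1.0607

1.061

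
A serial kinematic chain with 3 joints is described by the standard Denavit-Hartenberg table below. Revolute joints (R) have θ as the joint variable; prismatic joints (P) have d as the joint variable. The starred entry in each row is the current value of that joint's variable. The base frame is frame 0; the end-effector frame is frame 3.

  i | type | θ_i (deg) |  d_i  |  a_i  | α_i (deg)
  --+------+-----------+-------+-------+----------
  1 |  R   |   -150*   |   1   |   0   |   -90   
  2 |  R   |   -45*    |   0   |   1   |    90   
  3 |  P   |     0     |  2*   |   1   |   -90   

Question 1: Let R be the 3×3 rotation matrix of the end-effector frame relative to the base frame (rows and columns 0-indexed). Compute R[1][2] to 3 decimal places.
End-effector z-axis (col 2 of R) = (0.5000,-0.8660,0.0000)
R[1][2] = -0.8660

-0.866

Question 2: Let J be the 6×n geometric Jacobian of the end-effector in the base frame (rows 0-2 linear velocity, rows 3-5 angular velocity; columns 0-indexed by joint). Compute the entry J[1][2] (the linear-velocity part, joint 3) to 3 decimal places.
prismatic axis z_2 = (0.6124,0.3536,0.7071)
J_v[:, 2] = z_2; J_ω[:, 2] = (0,0,0)
entry J[1][2] = 0.3536

0.354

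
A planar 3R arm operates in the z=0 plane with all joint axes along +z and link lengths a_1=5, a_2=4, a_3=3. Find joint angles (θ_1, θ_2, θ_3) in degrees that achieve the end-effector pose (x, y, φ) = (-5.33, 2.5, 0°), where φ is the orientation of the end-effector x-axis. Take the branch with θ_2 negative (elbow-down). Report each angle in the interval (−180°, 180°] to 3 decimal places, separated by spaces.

176.592 -30.006 -146.586

wrist centre = target − a_3·(cos φ, sin φ) = (-8.3300, 2.5000)
cos θ_2 = (75.6389−5²−4²)/(2·5·4) = 0.8660; θ_2 = -30.0061° (elbow-down)
β = atan2(2.5000,-8.3300) = 163.2944°; ψ = atan2(-2.0004,8.4639) = -13.2974°
θ_1 = β − ψ = 176.5918°
θ_3 = φ − θ_1 − θ_2 = -146.5857° (wrapped to (-180°,180°])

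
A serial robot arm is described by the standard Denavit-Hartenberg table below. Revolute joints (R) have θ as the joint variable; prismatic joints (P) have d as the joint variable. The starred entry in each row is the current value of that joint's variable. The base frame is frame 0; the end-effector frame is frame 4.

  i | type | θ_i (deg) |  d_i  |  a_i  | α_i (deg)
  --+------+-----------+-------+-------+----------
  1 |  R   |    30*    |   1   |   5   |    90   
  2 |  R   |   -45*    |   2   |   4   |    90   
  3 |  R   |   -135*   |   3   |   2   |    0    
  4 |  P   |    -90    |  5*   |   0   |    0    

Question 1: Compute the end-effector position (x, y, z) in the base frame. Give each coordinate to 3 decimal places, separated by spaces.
after link 1: o_1 = (4.3301, 2.5000, 1.0000)
after link 2: o_2 = (7.7796, 2.1822, -1.8284)
after link 3: o_3 = (4.3694, 1.8462, -2.9497)
after link 4: o_4 = (1.3075, 0.0785, -6.4853)

1.308 0.078 -6.485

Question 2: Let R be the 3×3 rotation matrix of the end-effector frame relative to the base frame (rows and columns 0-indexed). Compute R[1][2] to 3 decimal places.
-0.354

End-effector z-axis (col 2 of R) = (-0.6124,-0.3536,-0.7071)
R[1][2] = -0.3536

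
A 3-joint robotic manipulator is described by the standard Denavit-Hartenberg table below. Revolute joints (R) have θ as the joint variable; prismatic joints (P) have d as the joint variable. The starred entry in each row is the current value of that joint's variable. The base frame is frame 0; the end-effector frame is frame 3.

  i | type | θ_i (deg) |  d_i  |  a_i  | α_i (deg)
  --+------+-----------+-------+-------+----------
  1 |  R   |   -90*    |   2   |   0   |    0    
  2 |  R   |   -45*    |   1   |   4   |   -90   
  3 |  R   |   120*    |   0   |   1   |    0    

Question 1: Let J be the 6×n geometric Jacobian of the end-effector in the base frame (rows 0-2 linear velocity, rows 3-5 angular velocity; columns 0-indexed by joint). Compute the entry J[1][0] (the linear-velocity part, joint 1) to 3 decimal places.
-2.475

axis z_0 = ẑ; lever o_n−o_0 = (-2.4749,-2.4749,2.1340)
cross product → J_v[:, 0] = (2.4749,-2.4749,0.0000)
J_ω[:, 0] = z_0
entry J[1][0] = -2.4749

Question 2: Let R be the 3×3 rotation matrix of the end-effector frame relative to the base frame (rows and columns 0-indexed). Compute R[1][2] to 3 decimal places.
End-effector z-axis (col 2 of R) = (0.7071,-0.7071,0.0000)
R[1][2] = -0.7071

-0.707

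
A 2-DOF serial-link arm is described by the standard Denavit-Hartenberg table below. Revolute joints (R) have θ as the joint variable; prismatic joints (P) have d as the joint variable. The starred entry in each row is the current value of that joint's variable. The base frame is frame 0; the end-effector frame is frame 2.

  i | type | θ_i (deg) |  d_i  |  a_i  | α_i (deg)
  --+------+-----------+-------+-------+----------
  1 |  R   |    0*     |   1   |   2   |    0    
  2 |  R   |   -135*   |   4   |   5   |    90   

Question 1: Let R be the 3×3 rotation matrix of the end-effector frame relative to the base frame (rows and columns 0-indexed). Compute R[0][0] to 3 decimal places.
End-effector x-axis (col 0 of R) = (-0.7071,-0.7071,0.0000)
R[0][0] = -0.7071

-0.707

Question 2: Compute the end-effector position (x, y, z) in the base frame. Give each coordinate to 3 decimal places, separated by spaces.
after link 1: o_1 = (2.0000, 0.0000, 1.0000)
after link 2: o_2 = (-1.5355, -3.5355, 5.0000)

-1.536 -3.536 5.000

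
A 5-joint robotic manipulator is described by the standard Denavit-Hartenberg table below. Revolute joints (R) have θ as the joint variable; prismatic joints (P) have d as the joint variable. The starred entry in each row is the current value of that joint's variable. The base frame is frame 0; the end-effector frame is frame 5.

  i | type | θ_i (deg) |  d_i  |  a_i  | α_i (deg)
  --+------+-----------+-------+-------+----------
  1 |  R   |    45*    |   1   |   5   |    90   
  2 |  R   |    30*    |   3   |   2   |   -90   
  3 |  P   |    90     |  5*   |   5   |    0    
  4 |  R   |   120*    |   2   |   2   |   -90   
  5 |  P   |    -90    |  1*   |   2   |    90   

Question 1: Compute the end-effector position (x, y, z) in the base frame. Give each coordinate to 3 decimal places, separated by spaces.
after link 1: o_1 = (3.5355, 3.5355, 1.0000)
after link 2: o_2 = (6.8816, 2.6390, 2.0000)
after link 3: o_3 = (1.5783, 4.4067, 6.3301)
after link 4: o_4 = (0.5176, 1.9319, 7.1962)
after link 5: o_5 = (0.7291, 0.9186, 9.1782)

0.729 0.919 9.178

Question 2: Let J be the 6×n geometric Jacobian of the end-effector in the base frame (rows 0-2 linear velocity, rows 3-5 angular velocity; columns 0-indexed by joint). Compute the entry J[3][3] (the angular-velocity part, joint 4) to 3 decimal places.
-0.354

axis z_3 = (-0.3536,-0.3536,0.8660); lever o_n−o_3 = (-0.8492,-3.4882,2.8481)
cross product → J_v[:, 3] = (2.0139,0.2715,0.9330)
J_ω[:, 3] = z_3
entry J[3][3] = -0.3536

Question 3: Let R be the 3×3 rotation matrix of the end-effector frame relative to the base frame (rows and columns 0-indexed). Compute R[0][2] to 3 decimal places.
0.177

End-effector z-axis (col 2 of R) = (0.1768,0.8839,0.4330)
R[0][2] = 0.1768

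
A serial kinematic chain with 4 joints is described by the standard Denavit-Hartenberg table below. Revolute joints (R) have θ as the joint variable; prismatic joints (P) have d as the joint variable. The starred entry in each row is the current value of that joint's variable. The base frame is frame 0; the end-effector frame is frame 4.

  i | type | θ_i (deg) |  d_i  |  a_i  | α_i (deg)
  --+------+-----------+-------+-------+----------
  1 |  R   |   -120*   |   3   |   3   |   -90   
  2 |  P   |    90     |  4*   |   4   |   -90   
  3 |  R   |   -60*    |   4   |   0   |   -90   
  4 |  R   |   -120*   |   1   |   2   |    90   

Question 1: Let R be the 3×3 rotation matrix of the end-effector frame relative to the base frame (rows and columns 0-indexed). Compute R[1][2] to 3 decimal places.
End-effector z-axis (col 2 of R) = (-0.8995,-0.0580,0.4330)
R[1][2] = -0.0580

-0.058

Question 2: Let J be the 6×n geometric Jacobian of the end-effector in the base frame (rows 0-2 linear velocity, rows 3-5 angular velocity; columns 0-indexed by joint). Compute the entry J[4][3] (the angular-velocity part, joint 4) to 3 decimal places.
0.250

axis z_3 = (-0.4330,0.2500,-0.8660); lever o_n−o_3 = (-0.3170,2.1830,-0.3660)
cross product → J_v[:, 3] = (1.7990,0.1160,-0.8660)
J_ω[:, 3] = z_3
entry J[4][3] = 0.2500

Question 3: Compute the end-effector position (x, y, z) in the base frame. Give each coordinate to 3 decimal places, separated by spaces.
3.647 1.049 -1.366

after link 1: o_1 = (-1.5000, -2.5981, 3.0000)
after link 2: o_2 = (1.9641, -4.5981, -1.0000)
after link 3: o_3 = (3.9641, -1.1340, -1.0000)
after link 4: o_4 = (3.6471, 1.0490, -1.3660)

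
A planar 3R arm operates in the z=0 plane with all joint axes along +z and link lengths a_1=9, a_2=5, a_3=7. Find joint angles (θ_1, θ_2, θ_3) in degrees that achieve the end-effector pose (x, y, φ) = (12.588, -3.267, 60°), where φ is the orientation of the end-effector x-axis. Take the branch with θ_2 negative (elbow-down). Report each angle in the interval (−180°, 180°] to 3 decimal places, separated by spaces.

wrist centre = target − a_3·(cos φ, sin φ) = (9.0880, -9.3292)
cos θ_2 = (169.6253−9²−5²)/(2·9·5) = 0.7069; θ_2 = -45.0129° (elbow-down)
β = atan2(-9.3292,9.0880) = -45.7503°; ψ = atan2(-3.5363,12.5347) = -15.7549°
θ_1 = β − ψ = -29.9953°
θ_3 = φ − θ_1 − θ_2 = 135.0082° (wrapped to (-180°,180°])

-29.995 -45.013 135.008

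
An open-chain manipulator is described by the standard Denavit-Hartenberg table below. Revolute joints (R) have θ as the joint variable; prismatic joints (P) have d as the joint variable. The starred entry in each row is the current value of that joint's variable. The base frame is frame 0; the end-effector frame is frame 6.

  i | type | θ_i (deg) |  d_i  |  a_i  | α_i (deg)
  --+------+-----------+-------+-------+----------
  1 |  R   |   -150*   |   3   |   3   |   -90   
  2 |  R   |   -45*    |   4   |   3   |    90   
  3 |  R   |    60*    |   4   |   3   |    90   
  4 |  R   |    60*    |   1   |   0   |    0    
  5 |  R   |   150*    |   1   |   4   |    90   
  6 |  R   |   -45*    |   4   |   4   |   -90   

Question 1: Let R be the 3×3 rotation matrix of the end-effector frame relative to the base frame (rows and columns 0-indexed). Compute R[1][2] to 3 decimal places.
0.532

End-effector z-axis (col 2 of R) = (-0.8459,0.5322,-0.0335)
R[1][2] = 0.5322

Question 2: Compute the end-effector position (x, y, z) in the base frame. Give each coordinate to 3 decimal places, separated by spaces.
after link 1: o_1 = (-2.5981, -1.5000, 3.0000)
after link 2: o_2 = (-2.4352, -6.0248, 5.1213)
after link 3: o_3 = (0.3948, -7.3909, 9.0104)
after link 4: o_4 = (-0.3856, -7.2641, 9.6228)
after link 5: o_5 = (-2.8300, -4.6339, 7.5962)
after link 6: o_6 = (0.0681, -0.1442, 5.7405)

0.068 -0.144 5.741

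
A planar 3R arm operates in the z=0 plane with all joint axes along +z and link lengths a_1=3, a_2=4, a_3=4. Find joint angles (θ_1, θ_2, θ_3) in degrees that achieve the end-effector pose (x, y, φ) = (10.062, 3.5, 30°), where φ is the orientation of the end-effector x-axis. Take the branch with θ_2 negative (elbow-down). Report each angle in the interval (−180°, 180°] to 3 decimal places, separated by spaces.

30.007 -30.011 30.004

wrist centre = target − a_3·(cos φ, sin φ) = (6.5979, 1.5000)
cos θ_2 = (45.7823−3²−4²)/(2·3·4) = 0.8659; θ_2 = -30.0112° (elbow-down)
β = atan2(1.5000,6.5979) = 12.8082°; ψ = atan2(-2.0007,6.4637) = -17.1986°
θ_1 = β − ψ = 30.0068°
θ_3 = φ − θ_1 − θ_2 = 30.0044° (wrapped to (-180°,180°])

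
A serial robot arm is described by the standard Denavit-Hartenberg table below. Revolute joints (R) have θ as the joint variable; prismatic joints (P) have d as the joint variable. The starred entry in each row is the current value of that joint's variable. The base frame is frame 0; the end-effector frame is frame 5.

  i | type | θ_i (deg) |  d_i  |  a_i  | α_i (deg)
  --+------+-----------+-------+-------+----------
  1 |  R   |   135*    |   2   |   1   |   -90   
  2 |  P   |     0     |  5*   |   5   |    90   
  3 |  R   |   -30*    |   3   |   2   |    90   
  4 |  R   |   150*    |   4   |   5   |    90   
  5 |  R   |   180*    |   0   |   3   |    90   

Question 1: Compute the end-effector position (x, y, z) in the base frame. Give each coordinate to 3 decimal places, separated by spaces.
-3.984 2.001 6.000

after link 1: o_1 = (-0.7071, 0.7071, 2.0000)
after link 2: o_2 = (-7.7782, 0.7071, 2.0000)
after link 3: o_3 = (-8.2958, 2.6390, 5.0000)
after link 4: o_4 = (-3.3114, -0.5083, 7.5000)
after link 5: o_5 = (-3.9838, 2.0012, 6.0000)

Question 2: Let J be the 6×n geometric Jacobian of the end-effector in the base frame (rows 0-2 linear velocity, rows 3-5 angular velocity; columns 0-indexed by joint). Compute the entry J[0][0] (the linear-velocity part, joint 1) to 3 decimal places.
-2.001

axis z_0 = ẑ; lever o_n−o_0 = (-3.9838,2.0012,6.0000)
cross product → J_v[:, 0] = (-2.0012,-3.9838,0.0000)
J_ω[:, 0] = z_0
entry J[0][0] = -2.0012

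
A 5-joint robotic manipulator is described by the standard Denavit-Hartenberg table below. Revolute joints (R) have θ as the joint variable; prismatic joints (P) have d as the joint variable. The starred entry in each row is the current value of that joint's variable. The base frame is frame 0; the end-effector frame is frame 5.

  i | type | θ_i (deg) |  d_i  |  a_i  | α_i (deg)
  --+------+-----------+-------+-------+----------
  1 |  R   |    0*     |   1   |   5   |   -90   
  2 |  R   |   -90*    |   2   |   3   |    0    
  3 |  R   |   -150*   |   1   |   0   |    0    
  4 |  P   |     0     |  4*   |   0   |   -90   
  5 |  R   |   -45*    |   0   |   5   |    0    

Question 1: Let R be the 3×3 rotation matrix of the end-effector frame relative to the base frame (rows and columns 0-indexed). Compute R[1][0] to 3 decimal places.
End-effector x-axis (col 0 of R) = (-0.3536,0.7071,-0.6124)
R[1][0] = 0.7071

0.707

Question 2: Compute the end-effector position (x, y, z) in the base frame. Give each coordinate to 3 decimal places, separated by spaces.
after link 1: o_1 = (5.0000, 0.0000, 1.0000)
after link 2: o_2 = (5.0000, 2.0000, 4.0000)
after link 3: o_3 = (5.0000, 3.0000, 4.0000)
after link 4: o_4 = (5.0000, 7.0000, 4.0000)
after link 5: o_5 = (3.2322, 10.5355, 0.9381)

3.232 10.536 0.938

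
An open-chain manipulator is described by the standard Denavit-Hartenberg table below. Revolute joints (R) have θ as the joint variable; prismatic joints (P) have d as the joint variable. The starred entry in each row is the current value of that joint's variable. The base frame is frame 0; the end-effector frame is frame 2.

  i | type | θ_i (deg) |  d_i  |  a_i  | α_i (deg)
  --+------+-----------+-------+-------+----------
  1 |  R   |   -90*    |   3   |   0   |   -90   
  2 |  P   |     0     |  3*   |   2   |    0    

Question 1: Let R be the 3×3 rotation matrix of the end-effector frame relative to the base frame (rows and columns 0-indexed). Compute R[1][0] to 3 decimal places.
-1.000

End-effector x-axis (col 0 of R) = (0.0000,-1.0000,0.0000)
R[1][0] = -1.0000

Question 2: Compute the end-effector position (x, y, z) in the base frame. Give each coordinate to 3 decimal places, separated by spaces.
3.000 -2.000 3.000

after link 1: o_1 = (0.0000, 0.0000, 3.0000)
after link 2: o_2 = (3.0000, -2.0000, 3.0000)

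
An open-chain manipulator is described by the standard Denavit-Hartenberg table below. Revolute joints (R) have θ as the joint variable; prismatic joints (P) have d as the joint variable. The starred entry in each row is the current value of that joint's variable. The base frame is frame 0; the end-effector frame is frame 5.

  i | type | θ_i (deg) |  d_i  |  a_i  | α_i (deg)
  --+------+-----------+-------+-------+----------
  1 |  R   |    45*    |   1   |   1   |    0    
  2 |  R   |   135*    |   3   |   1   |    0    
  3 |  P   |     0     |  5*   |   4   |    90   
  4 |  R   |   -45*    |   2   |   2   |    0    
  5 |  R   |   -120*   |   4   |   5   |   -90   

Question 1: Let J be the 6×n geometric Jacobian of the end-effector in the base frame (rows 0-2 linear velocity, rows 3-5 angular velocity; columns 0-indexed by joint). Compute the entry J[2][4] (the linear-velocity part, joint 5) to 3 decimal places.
-4.830

axis z_4 = (0.0000,1.0000,0.0000); lever o_n−o_4 = (4.8296,4.0000,-1.2941)
cross product → J_v[:, 4] = (-1.2941,0.0000,-4.8296)
J_ω[:, 4] = z_4
entry J[2][4] = -4.8296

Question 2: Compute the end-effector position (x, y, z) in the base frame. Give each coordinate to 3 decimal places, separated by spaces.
-0.877 6.707 6.292

after link 1: o_1 = (0.7071, 0.7071, 1.0000)
after link 2: o_2 = (-0.2929, 0.7071, 4.0000)
after link 3: o_3 = (-4.2929, 0.7071, 9.0000)
after link 4: o_4 = (-5.7071, 2.7071, 7.5858)
after link 5: o_5 = (-0.8775, 6.7071, 6.2917)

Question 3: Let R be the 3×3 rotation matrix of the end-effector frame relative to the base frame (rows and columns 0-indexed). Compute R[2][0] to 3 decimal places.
-0.259

End-effector x-axis (col 0 of R) = (0.9659,-0.0000,-0.2588)
R[2][0] = -0.2588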